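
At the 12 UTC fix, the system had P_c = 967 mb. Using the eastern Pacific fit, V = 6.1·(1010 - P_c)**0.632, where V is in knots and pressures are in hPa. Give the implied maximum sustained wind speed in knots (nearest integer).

ΔP = 1010 − 967 = 43 mb.
43^0.632 ≈ 10.773.
V ≈ 6.1 × 10.773 ≈ 65.7 kt.

66 kt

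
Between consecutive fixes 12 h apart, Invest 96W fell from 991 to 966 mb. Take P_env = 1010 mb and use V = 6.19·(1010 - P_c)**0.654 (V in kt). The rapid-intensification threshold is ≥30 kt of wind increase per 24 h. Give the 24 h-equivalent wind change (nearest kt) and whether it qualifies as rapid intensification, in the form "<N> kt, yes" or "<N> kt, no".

62 kt, yes

V₁: ΔP = 19, V ≈ 6.19 × 19^0.654 ≈ 42.46 kt.
V₂: ΔP = 44, V ≈ 6.19 × 44^0.654 ≈ 73.54 kt.
ΔV over 12 h = 31.08 kt → 24 h equivalent = 31.08 × 24/12 ≈ 62.16 kt.
62 kt ≥ 30 kt ⇒ rapid intensification.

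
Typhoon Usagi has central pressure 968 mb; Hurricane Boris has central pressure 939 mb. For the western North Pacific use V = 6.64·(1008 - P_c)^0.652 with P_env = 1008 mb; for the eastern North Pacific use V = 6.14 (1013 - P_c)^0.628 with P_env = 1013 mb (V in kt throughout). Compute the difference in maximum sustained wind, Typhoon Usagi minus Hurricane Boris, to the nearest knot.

-18 kt

Typhoon Usagi: ΔP = 40; V ≈ 6.64 × 40^0.652 ≈ 73.57 kt.
Hurricane Boris: ΔP = 74; V ≈ 6.14 × 74^0.628 ≈ 91.63 kt.
Difference ≈ 73.57 − 91.63 = -18.06 → -18 kt.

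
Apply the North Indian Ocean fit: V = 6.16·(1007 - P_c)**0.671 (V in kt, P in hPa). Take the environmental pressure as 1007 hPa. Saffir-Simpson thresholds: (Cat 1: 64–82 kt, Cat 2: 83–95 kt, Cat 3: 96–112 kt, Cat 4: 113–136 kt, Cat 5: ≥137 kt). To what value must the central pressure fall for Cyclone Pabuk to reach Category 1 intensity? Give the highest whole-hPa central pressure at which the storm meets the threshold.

Category 1 begins at V = 64 kt.
Required ΔP = (64/6.16)^(1/0.671) = 10.390^1.490 ≈ 32.74 hPa.
P_c ≤ 1007 − 32.74 = 974.26, so the highest integer P_c is 974 hPa.

974 hPa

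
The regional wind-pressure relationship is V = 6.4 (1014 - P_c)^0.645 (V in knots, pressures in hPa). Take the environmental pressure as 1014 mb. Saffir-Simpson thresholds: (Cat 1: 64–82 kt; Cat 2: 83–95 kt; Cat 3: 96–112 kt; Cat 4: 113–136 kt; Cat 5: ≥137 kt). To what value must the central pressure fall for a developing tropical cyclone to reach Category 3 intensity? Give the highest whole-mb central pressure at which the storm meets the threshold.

Category 3 begins at V = 96 kt.
Required ΔP = (96/6.4)^(1/0.645) = 15.000^1.550 ≈ 66.59 mb.
P_c ≤ 1014 − 66.59 = 947.41, so the highest integer P_c is 947 mb.

947 mb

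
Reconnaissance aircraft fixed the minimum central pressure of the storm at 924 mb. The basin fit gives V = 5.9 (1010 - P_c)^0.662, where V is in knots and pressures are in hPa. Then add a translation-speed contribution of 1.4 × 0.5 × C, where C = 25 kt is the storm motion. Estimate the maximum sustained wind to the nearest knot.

ΔP = 1010 − 924 = 86 mb.
86^0.662 ≈ 19.083.
V ≈ 5.9 × 19.083 ≈ 112.6 kt.
Translation term: 1.4 × 0.5 × 25 = 17.5 kt.
Corrected V ≈ 130.1 kt → 130 kt.

130 kt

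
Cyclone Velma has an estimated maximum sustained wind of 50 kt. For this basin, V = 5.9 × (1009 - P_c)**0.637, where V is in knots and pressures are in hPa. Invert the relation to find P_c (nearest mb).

980 mb

ΔP = (V / 5.9)^(1/0.637) = (50/5.9)^1.570.
50/5.9 = 8.475; 8.475^1.570 ≈ 28.64 mb.
P_c = 1009 − 28.64 = 980.36 ≈ 980 mb.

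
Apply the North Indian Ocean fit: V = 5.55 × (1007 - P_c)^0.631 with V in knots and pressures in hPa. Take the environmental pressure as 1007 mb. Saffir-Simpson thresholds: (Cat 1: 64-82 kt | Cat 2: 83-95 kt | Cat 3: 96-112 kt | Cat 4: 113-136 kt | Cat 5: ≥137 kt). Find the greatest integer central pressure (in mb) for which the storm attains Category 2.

934 mb

Category 2 begins at V = 83 kt.
Required ΔP = (83/5.55)^(1/0.631) = 14.955^1.585 ≈ 72.74 mb.
P_c ≤ 1007 − 72.74 = 934.26, so the highest integer P_c is 934 mb.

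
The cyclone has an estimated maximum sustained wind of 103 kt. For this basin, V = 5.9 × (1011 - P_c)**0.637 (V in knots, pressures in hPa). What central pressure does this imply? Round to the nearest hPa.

ΔP = (V / 5.9)^(1/0.637) = (103/5.9)^1.570.
103/5.9 = 17.458; 17.458^1.570 ≈ 89.07 hPa.
P_c = 1011 − 89.07 = 921.93 ≈ 922 hPa.

922 hPa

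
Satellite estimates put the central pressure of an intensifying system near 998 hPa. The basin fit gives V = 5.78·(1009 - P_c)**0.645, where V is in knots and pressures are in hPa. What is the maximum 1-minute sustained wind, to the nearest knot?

27 kt

ΔP = 1009 − 998 = 11 hPa.
11^0.645 ≈ 4.696.
V ≈ 5.78 × 4.696 ≈ 27.1 kt.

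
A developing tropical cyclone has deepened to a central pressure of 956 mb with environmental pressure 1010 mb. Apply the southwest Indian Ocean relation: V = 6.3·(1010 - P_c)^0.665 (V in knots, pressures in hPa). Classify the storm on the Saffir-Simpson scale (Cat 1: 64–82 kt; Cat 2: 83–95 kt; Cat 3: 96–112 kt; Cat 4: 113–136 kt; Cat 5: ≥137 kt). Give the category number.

ΔP = 1010 − 956 = 54 mb.
V ≈ 6.3 × 54^0.665 = 6.3 × 14.19 ≈ 89 kt.
89 kt falls in the Category 2 band.

2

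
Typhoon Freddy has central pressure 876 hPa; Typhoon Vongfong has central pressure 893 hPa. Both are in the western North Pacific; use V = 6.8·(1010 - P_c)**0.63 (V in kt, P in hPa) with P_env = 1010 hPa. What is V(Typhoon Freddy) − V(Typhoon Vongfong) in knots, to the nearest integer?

12 kt

Typhoon Freddy: ΔP = 134; V ≈ 6.8 × 134^0.63 ≈ 148.79 kt.
Typhoon Vongfong: ΔP = 117; V ≈ 6.8 × 117^0.63 ≈ 136.60 kt.
Difference ≈ 148.79 − 136.60 = 12.19 → 12 kt.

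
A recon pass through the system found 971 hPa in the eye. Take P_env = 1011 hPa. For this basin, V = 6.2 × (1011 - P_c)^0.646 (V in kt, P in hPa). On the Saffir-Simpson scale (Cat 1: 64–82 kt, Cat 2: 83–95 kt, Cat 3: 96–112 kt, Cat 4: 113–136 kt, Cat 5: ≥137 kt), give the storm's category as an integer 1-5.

1

ΔP = 1011 − 971 = 40 hPa.
V ≈ 6.2 × 40^0.646 = 6.2 × 10.84 ≈ 67 kt.
67 kt falls in the Category 1 band.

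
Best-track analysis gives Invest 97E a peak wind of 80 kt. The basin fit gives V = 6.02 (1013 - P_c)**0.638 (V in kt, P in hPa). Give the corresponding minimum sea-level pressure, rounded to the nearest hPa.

ΔP = (V / 6.02)^(1/0.638) = (80/6.02)^1.567.
80/6.02 = 13.289; 13.289^1.567 ≈ 57.67 hPa.
P_c = 1013 − 57.67 = 955.33 ≈ 955 hPa.

955 hPa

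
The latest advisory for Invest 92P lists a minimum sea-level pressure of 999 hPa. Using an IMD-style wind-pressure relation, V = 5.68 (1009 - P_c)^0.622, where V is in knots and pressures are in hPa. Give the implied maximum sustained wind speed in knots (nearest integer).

ΔP = 1009 − 999 = 10 hPa.
10^0.622 ≈ 4.188.
V ≈ 5.68 × 4.188 ≈ 23.8 kt.

24 kt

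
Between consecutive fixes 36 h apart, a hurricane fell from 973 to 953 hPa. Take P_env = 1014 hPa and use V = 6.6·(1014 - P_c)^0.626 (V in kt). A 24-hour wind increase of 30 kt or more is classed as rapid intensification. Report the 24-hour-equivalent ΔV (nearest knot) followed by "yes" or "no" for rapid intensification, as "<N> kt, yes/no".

13 kt, no

V₁: ΔP = 41, V ≈ 6.6 × 41^0.626 ≈ 67.48 kt.
V₂: ΔP = 61, V ≈ 6.6 × 61^0.626 ≈ 86.53 kt.
ΔV over 36 h = 19.05 kt → 24 h equivalent = 19.05 × 24/36 ≈ 12.70 kt.
13 kt < 30 kt ⇒ not rapid intensification.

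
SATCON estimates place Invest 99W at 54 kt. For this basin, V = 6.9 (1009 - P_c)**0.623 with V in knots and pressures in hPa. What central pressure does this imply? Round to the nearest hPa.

982 hPa

ΔP = (V / 6.9)^(1/0.623) = (54/6.9)^1.605.
54/6.9 = 7.826; 7.826^1.605 ≈ 27.18 hPa.
P_c = 1009 − 27.18 = 981.82 ≈ 982 hPa.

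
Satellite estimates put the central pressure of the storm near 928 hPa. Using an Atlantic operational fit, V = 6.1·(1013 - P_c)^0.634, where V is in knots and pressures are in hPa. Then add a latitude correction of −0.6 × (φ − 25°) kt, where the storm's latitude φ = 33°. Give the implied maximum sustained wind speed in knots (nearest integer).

ΔP = 1013 − 928 = 85 hPa.
85^0.634 ≈ 16.721.
V ≈ 6.1 × 16.721 ≈ 102.0 kt.
Latitude correction: −0.6 × (33 − 25) = -4.8 kt.
Corrected V ≈ 97.2 kt → 97 kt.

97 kt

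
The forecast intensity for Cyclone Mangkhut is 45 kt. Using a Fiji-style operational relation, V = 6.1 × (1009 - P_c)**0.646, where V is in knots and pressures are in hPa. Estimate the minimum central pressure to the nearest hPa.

987 hPa

ΔP = (V / 6.1)^(1/0.646) = (45/6.1)^1.548.
45/6.1 = 7.377; 7.377^1.548 ≈ 22.05 hPa.
P_c = 1009 − 22.05 = 986.95 ≈ 987 hPa.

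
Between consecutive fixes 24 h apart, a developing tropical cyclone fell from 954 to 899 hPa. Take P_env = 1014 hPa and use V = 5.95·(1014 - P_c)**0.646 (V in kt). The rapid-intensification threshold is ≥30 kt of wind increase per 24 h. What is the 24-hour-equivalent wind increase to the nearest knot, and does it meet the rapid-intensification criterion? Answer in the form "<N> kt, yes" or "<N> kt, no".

44 kt, yes

V₁: ΔP = 60, V ≈ 5.95 × 60^0.646 ≈ 83.79 kt.
V₂: ΔP = 115, V ≈ 5.95 × 115^0.646 ≈ 127.56 kt.
ΔV over 24 h = 43.77 kt → 24 h equivalent = 43.77 × 24/24 ≈ 43.77 kt.
44 kt ≥ 30 kt ⇒ rapid intensification.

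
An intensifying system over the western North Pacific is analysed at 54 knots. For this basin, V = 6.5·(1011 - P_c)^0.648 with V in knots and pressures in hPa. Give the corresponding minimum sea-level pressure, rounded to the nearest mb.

ΔP = (V / 6.5)^(1/0.648) = (54/6.5)^1.543.
54/6.5 = 8.308; 8.308^1.543 ≈ 26.24 mb.
P_c = 1011 − 26.24 = 984.76 ≈ 985 mb.

985 mb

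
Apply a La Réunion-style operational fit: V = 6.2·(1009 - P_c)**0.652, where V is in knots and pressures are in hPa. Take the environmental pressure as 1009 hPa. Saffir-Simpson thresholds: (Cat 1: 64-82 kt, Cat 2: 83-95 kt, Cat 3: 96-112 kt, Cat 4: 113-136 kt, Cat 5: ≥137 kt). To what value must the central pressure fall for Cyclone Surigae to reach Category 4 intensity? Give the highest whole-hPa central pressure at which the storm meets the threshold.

923 hPa

Category 4 begins at V = 113 kt.
Required ΔP = (113/6.2)^(1/0.652) = 18.226^1.534 ≈ 85.82 hPa.
P_c ≤ 1009 − 85.82 = 923.18, so the highest integer P_c is 923 hPa.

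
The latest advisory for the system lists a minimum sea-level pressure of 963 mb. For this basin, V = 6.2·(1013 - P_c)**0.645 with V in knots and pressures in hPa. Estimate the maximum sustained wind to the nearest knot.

ΔP = 1013 − 963 = 50 mb.
50^0.645 ≈ 12.469.
V ≈ 6.2 × 12.469 ≈ 77.3 kt.

77 kt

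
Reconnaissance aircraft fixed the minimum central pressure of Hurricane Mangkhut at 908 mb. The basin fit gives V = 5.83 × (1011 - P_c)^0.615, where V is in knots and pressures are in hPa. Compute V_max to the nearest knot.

101 kt

ΔP = 1011 − 908 = 103 mb.
103^0.615 ≈ 17.294.
V ≈ 5.83 × 17.294 ≈ 100.8 kt.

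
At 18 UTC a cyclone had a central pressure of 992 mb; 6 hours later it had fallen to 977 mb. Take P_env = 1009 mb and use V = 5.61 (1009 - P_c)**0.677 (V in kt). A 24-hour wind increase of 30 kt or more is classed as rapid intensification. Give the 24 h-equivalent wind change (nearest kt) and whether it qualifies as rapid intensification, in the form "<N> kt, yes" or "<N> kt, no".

82 kt, yes

V₁: ΔP = 17, V ≈ 5.61 × 17^0.677 ≈ 38.19 kt.
V₂: ΔP = 32, V ≈ 5.61 × 32^0.677 ≈ 58.61 kt.
ΔV over 6 h = 20.42 kt → 24 h equivalent = 20.42 × 24/6 ≈ 81.68 kt.
82 kt ≥ 30 kt ⇒ rapid intensification.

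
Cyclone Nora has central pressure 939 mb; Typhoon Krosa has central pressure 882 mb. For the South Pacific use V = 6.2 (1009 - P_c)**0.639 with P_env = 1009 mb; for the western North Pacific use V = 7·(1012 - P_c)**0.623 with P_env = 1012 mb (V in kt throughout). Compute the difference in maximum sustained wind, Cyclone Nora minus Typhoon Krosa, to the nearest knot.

Cyclone Nora: ΔP = 70; V ≈ 6.2 × 70^0.639 ≈ 93.63 kt.
Typhoon Krosa: ΔP = 130; V ≈ 7 × 130^0.623 ≈ 145.24 kt.
Difference ≈ 93.63 − 145.24 = -51.61 → -52 kt.

-52 kt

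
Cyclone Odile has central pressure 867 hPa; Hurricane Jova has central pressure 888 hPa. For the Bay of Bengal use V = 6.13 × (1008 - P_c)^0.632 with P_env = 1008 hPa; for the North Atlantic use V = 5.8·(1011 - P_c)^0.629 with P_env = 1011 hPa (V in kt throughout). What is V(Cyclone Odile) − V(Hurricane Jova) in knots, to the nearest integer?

Cyclone Odile: ΔP = 141; V ≈ 6.13 × 141^0.632 ≈ 139.88 kt.
Hurricane Jova: ΔP = 123; V ≈ 5.8 × 123^0.629 ≈ 119.67 kt.
Difference ≈ 139.88 − 119.67 = 20.21 → 20 kt.

20 kt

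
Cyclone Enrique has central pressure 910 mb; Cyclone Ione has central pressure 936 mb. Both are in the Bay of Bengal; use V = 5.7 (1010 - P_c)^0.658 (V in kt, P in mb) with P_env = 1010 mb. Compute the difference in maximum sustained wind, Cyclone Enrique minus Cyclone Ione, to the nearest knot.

Cyclone Enrique: ΔP = 100; V ≈ 5.7 × 100^0.658 ≈ 118.00 kt.
Cyclone Ione: ΔP = 74; V ≈ 5.7 × 74^0.658 ≈ 96.79 kt.
Difference ≈ 118.00 − 96.79 = 21.21 → 21 kt.

21 kt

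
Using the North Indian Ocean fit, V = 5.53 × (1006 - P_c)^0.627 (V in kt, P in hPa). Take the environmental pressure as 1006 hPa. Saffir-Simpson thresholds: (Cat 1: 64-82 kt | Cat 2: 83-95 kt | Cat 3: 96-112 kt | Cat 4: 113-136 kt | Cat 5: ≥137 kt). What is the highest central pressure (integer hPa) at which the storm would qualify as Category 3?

Category 3 begins at V = 96 kt.
Required ΔP = (96/5.53)^(1/0.627) = 17.360^1.595 ≈ 94.83 hPa.
P_c ≤ 1006 − 94.83 = 911.17, so the highest integer P_c is 911 hPa.

911 hPa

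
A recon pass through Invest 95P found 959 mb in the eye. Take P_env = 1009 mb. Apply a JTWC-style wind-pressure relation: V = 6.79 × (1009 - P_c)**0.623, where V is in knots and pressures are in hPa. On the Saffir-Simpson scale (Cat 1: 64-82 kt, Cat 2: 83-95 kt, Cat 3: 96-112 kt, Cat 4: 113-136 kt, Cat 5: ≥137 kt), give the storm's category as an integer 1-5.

ΔP = 1009 − 959 = 50 mb.
V ≈ 6.79 × 50^0.623 = 6.79 × 11.44 ≈ 78 kt.
78 kt falls in the Category 1 band.

1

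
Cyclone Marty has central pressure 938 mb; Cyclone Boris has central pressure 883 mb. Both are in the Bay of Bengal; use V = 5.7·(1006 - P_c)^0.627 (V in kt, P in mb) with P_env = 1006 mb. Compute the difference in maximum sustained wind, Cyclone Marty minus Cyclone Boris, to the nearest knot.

-36 kt

Cyclone Marty: ΔP = 68; V ≈ 5.7 × 68^0.627 ≈ 80.33 kt.
Cyclone Boris: ΔP = 123; V ≈ 5.7 × 123^0.627 ≈ 116.48 kt.
Difference ≈ 80.33 − 116.48 = -36.15 → -36 kt.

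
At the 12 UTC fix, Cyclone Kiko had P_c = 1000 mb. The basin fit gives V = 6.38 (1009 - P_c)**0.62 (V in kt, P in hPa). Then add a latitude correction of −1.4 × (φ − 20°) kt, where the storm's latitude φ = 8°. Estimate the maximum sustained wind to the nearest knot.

42 kt

ΔP = 1009 − 1000 = 9 mb.
9^0.62 ≈ 3.905.
V ≈ 6.38 × 3.905 ≈ 24.9 kt.
Latitude correction: −1.4 × (8 − 20) = 16.8 kt.
Corrected V ≈ 41.7 kt → 42 kt.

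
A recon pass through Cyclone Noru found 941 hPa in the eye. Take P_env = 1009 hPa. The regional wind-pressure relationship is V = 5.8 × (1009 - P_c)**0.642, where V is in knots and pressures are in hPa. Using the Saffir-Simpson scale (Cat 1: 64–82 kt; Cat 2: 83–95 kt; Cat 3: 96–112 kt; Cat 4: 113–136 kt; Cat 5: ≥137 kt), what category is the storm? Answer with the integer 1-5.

2

ΔP = 1009 − 941 = 68 hPa.
V ≈ 5.8 × 68^0.642 = 5.8 × 15.01 ≈ 87 kt.
87 kt falls in the Category 2 band.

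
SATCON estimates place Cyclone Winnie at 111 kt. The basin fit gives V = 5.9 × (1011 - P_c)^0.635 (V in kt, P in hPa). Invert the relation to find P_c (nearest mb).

ΔP = (V / 5.9)^(1/0.635) = (111/5.9)^1.575.
111/5.9 = 18.814; 18.814^1.575 ≈ 101.63 mb.
P_c = 1011 − 101.63 = 909.37 ≈ 909 mb.

909 mb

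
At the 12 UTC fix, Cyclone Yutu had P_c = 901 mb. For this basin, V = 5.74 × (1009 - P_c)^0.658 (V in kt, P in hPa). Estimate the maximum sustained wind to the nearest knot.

ΔP = 1009 − 901 = 108 mb.
108^0.658 ≈ 21.777.
V ≈ 5.74 × 21.777 ≈ 125.0 kt.

125 kt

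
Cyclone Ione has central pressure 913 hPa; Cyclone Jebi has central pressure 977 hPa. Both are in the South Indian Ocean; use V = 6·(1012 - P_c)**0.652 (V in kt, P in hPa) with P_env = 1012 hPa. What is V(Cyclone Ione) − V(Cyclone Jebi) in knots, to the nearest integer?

Cyclone Ione: ΔP = 99; V ≈ 6 × 99^0.652 ≈ 120.03 kt.
Cyclone Jebi: ΔP = 35; V ≈ 6 × 35^0.652 ≈ 60.94 kt.
Difference ≈ 120.03 − 60.94 = 59.09 → 59 kt.

59 kt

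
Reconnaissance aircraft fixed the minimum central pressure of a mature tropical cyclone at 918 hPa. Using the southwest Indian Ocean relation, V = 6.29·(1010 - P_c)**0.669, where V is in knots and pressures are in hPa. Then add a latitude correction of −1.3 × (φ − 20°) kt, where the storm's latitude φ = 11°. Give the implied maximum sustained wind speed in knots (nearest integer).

141 kt

ΔP = 1010 − 918 = 92 hPa.
92^0.669 ≈ 20.596.
V ≈ 6.29 × 20.596 ≈ 129.5 kt.
Latitude correction: −1.3 × (11 − 20) = 11.7 kt.
Corrected V ≈ 141.2 kt → 141 kt.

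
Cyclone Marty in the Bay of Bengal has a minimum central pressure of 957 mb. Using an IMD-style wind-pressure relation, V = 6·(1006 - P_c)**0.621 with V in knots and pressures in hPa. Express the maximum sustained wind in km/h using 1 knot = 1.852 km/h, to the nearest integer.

ΔP = 1006 − 957 = 49 mb.
V ≈ 6 × 49^0.621 = 6 × 11.210 ≈ 67.261 kt.
67.261 × 1.852 ≈ 124.57 km/h → 125 km/h.

125 km/h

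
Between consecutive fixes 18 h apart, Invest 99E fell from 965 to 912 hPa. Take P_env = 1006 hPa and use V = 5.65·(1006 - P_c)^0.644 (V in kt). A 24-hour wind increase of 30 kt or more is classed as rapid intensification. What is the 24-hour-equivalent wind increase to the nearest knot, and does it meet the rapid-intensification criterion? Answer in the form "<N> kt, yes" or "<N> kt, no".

58 kt, yes

V₁: ΔP = 41, V ≈ 5.65 × 41^0.644 ≈ 61.76 kt.
V₂: ΔP = 94, V ≈ 5.65 × 94^0.644 ≈ 105.38 kt.
ΔV over 18 h = 43.62 kt → 24 h equivalent = 43.62 × 24/18 ≈ 58.16 kt.
58 kt ≥ 30 kt ⇒ rapid intensification.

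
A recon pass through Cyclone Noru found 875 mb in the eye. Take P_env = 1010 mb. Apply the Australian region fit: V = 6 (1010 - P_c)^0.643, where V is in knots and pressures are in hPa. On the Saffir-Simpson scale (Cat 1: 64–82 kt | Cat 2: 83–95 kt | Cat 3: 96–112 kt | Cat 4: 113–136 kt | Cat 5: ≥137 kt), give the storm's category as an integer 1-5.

5

ΔP = 1010 − 875 = 135 mb.
V ≈ 6 × 135^0.643 = 6 × 23.43 ≈ 141 kt.
141 kt falls in the Category 5 band.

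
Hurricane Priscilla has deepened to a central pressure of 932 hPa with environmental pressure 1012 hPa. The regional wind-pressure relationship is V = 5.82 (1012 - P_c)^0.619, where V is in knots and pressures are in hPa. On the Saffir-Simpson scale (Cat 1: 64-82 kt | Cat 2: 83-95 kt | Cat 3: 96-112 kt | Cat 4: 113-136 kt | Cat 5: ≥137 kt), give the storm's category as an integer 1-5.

2

ΔP = 1012 − 932 = 80 hPa.
V ≈ 5.82 × 80^0.619 = 5.82 × 15.07 ≈ 88 kt.
88 kt falls in the Category 2 band.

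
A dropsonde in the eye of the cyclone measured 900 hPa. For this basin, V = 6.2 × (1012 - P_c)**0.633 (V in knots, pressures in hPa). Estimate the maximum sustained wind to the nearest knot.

ΔP = 1012 − 900 = 112 hPa.
112^0.633 ≈ 19.822.
V ≈ 6.2 × 19.822 ≈ 122.9 kt.

123 kt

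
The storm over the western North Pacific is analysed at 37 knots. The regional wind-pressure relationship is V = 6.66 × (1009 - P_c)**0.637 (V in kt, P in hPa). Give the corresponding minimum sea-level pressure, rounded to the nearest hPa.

ΔP = (V / 6.66)^(1/0.637) = (37/6.66)^1.570.
37/6.66 = 5.556; 5.556^1.570 ≈ 14.76 hPa.
P_c = 1009 − 14.76 = 994.24 ≈ 994 hPa.

994 hPa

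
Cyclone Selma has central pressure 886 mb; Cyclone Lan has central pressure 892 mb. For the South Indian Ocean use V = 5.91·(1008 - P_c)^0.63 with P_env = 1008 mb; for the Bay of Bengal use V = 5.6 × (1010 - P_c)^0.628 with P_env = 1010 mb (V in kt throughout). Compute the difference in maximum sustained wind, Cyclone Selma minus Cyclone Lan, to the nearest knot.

10 kt

Cyclone Selma: ΔP = 122; V ≈ 5.91 × 122^0.63 ≈ 121.90 kt.
Cyclone Lan: ΔP = 118; V ≈ 5.6 × 118^0.628 ≈ 112.03 kt.
Difference ≈ 121.90 − 112.03 = 9.87 → 10 kt.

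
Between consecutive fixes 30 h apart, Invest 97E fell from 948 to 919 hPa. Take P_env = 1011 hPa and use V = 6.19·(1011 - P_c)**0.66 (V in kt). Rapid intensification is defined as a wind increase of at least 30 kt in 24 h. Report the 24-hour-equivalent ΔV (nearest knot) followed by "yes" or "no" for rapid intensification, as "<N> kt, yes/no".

V₁: ΔP = 63, V ≈ 6.19 × 63^0.66 ≈ 95.34 kt.
V₂: ΔP = 92, V ≈ 6.19 × 92^0.66 ≈ 122.40 kt.
ΔV over 30 h = 27.06 kt → 24 h equivalent = 27.06 × 24/30 ≈ 21.65 kt.
22 kt < 30 kt ⇒ not rapid intensification.

22 kt, no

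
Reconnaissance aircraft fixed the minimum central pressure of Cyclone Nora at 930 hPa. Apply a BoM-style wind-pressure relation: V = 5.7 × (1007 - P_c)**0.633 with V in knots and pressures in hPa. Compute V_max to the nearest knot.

89 kt

ΔP = 1007 − 930 = 77 hPa.
77^0.633 ≈ 15.637.
V ≈ 5.7 × 15.637 ≈ 89.1 kt.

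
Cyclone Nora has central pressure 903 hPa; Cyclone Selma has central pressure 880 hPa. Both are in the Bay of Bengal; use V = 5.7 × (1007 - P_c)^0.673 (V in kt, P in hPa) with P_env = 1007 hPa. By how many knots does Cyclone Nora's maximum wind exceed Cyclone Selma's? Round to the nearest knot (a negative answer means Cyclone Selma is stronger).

Cyclone Nora: ΔP = 104; V ≈ 5.7 × 104^0.673 ≈ 129.82 kt.
Cyclone Selma: ΔP = 127; V ≈ 5.7 × 127^0.673 ≈ 148.50 kt.
Difference ≈ 129.82 − 148.50 = -18.68 → -19 kt.

-19 kt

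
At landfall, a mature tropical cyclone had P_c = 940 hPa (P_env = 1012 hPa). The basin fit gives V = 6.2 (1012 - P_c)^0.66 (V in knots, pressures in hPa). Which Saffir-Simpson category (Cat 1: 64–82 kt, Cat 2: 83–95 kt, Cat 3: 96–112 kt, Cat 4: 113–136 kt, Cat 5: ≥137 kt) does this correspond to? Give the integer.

3

ΔP = 1012 − 940 = 72 hPa.
V ≈ 6.2 × 72^0.66 = 6.2 × 16.82 ≈ 104 kt.
104 kt falls in the Category 3 band.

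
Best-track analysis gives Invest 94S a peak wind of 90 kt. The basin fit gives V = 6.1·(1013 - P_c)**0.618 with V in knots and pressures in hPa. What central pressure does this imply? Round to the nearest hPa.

935 hPa

ΔP = (V / 6.1)^(1/0.618) = (90/6.1)^1.618.
90/6.1 = 14.754; 14.754^1.618 ≈ 77.88 hPa.
P_c = 1013 − 77.88 = 935.12 ≈ 935 hPa.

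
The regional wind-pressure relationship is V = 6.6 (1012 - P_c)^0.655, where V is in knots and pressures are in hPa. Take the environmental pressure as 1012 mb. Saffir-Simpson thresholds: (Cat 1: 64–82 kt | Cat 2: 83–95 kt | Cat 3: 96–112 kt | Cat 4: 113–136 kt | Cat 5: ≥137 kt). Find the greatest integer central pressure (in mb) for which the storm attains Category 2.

964 mb

Category 2 begins at V = 83 kt.
Required ΔP = (83/6.6)^(1/0.655) = 12.576^1.527 ≈ 47.72 mb.
P_c ≤ 1012 − 47.72 = 964.28, so the highest integer P_c is 964 mb.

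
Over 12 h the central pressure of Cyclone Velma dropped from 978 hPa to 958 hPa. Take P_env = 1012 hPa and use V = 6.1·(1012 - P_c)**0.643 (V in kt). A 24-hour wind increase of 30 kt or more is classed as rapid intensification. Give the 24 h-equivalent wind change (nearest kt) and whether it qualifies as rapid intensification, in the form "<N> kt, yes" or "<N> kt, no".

41 kt, yes

V₁: ΔP = 34, V ≈ 6.1 × 34^0.643 ≈ 58.89 kt.
V₂: ΔP = 54, V ≈ 6.1 × 54^0.643 ≈ 79.30 kt.
ΔV over 12 h = 20.41 kt → 24 h equivalent = 20.41 × 24/12 ≈ 40.82 kt.
41 kt ≥ 30 kt ⇒ rapid intensification.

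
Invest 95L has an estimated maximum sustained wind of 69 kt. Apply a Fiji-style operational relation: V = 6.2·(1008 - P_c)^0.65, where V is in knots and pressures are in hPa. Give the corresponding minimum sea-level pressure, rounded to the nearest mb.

967 mb

ΔP = (V / 6.2)^(1/0.65) = (69/6.2)^1.538.
69/6.2 = 11.129; 11.129^1.538 ≈ 40.73 mb.
P_c = 1008 − 40.73 = 967.27 ≈ 967 mb.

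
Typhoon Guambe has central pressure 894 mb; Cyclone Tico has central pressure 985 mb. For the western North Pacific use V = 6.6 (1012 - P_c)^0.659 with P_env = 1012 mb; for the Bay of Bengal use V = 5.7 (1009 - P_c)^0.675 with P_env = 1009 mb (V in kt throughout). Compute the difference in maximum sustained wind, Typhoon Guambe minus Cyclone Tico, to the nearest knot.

Typhoon Guambe: ΔP = 118; V ≈ 6.6 × 118^0.659 ≈ 153.08 kt.
Cyclone Tico: ΔP = 24; V ≈ 5.7 × 24^0.675 ≈ 48.70 kt.
Difference ≈ 153.08 − 48.70 = 104.38 → 104 kt.

104 kt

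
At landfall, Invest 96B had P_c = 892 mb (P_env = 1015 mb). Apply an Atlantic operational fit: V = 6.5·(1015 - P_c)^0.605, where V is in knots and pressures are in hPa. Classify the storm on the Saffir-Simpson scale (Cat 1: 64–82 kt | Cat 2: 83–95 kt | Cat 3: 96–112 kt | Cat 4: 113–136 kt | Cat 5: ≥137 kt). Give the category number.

4

ΔP = 1015 − 892 = 123 mb.
V ≈ 6.5 × 123^0.605 = 6.5 × 18.38 ≈ 119 kt.
119 kt falls in the Category 4 band.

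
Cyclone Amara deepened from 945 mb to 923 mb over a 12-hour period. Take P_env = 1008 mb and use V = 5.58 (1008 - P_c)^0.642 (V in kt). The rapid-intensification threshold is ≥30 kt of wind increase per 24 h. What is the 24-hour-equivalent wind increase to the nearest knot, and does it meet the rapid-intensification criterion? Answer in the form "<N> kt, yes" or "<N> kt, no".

V₁: ΔP = 63, V ≈ 5.58 × 63^0.642 ≈ 79.76 kt.
V₂: ΔP = 85, V ≈ 5.58 × 85^0.642 ≈ 96.68 kt.
ΔV over 12 h = 16.92 kt → 24 h equivalent = 16.92 × 24/12 ≈ 33.84 kt.
34 kt ≥ 30 kt ⇒ rapid intensification.

34 kt, yes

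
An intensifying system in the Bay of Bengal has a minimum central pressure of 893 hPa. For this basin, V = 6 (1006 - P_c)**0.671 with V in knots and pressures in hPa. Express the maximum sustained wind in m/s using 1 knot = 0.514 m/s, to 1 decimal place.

ΔP = 1006 − 893 = 113 hPa.
V ≈ 6 × 113^0.671 = 6 × 23.857 ≈ 143.142 kt.
143.142 × 0.514 ≈ 73.57 m/s → 73.6 m/s.

73.6 m/s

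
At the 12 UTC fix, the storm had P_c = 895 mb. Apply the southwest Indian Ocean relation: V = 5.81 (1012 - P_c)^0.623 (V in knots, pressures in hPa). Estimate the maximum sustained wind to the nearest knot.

113 kt

ΔP = 1012 − 895 = 117 mb.
117^0.623 ≈ 19.430.
V ≈ 5.81 × 19.430 ≈ 112.9 kt.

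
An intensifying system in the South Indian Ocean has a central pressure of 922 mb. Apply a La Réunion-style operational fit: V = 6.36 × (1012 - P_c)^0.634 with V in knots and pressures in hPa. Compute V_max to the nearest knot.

ΔP = 1012 − 922 = 90 mb.
90^0.634 ≈ 17.338.
V ≈ 6.36 × 17.338 ≈ 110.3 kt.

110 kt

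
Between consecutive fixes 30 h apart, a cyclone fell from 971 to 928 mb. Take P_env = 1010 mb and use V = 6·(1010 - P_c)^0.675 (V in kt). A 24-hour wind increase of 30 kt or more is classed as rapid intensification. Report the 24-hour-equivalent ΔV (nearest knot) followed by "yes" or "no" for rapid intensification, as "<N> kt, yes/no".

37 kt, yes

V₁: ΔP = 39, V ≈ 6 × 39^0.675 ≈ 71.14 kt.
V₂: ΔP = 82, V ≈ 6 × 82^0.675 ≈ 117.48 kt.
ΔV over 30 h = 46.34 kt → 24 h equivalent = 46.34 × 24/30 ≈ 37.07 kt.
37 kt ≥ 30 kt ⇒ rapid intensification.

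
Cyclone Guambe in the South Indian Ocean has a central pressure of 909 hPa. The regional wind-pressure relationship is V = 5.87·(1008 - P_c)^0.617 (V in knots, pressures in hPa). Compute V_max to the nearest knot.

100 kt

ΔP = 1008 − 909 = 99 hPa.
99^0.617 ≈ 17.034.
V ≈ 5.87 × 17.034 ≈ 100.0 kt.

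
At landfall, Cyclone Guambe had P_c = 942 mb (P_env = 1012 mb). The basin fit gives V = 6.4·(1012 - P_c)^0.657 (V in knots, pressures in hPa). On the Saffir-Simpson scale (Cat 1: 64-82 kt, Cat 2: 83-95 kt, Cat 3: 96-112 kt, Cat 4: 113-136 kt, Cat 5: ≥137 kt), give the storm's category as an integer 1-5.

3

ΔP = 1012 − 942 = 70 mb.
V ≈ 6.4 × 70^0.657 = 6.4 × 16.30 ≈ 104 kt.
104 kt falls in the Category 3 band.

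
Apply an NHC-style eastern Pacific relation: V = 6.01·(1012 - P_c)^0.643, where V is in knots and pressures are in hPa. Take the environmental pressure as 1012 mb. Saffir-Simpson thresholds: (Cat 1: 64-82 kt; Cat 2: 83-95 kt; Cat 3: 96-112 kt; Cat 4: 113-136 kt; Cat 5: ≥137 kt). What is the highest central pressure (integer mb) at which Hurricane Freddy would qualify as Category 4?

916 mb

Category 4 begins at V = 113 kt.
Required ΔP = (113/6.01)^(1/0.643) = 18.802^1.555 ≈ 95.86 mb.
P_c ≤ 1012 − 95.86 = 916.14, so the highest integer P_c is 916 mb.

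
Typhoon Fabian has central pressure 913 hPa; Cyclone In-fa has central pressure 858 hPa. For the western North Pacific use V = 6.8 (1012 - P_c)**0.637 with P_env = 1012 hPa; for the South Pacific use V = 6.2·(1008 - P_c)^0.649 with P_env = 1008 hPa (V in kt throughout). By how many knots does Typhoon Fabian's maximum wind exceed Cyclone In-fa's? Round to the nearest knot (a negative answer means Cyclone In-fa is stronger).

-33 kt

Typhoon Fabian: ΔP = 99; V ≈ 6.8 × 99^0.637 ≈ 126.98 kt.
Cyclone In-fa: ΔP = 150; V ≈ 6.2 × 150^0.649 ≈ 160.20 kt.
Difference ≈ 126.98 − 160.20 = -33.22 → -33 kt.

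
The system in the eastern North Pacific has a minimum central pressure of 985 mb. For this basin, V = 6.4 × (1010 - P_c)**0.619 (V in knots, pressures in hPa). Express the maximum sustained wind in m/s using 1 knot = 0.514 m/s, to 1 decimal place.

24.1 m/s

ΔP = 1010 − 985 = 25 mb.
V ≈ 6.4 × 25^0.619 = 6.4 × 7.334 ≈ 46.936 kt.
46.936 × 0.514 ≈ 24.13 m/s → 24.1 m/s.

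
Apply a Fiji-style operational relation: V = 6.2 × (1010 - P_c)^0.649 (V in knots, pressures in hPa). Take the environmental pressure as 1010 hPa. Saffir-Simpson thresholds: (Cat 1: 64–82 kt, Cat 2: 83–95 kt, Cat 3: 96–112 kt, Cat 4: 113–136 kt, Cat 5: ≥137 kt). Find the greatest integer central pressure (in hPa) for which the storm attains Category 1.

Category 1 begins at V = 64 kt.
Required ΔP = (64/6.2)^(1/0.649) = 10.323^1.541 ≈ 36.48 hPa.
P_c ≤ 1010 − 36.48 = 973.52, so the highest integer P_c is 973 hPa.

973 hPa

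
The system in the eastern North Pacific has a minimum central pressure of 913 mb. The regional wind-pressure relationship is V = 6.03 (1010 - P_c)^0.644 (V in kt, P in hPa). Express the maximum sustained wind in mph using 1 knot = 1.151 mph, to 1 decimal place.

ΔP = 1010 − 913 = 97 mb.
V ≈ 6.03 × 97^0.644 = 6.03 × 19.032 ≈ 114.762 kt.
114.762 × 1.151 ≈ 132.09 mph → 132.1 mph.

132.1 mph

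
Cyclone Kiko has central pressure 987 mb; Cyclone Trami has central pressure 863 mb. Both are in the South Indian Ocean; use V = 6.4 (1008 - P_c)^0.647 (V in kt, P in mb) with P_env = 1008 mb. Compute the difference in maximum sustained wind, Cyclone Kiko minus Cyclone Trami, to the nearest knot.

Cyclone Kiko: ΔP = 21; V ≈ 6.4 × 21^0.647 ≈ 45.88 kt.
Cyclone Trami: ΔP = 145; V ≈ 6.4 × 145^0.647 ≈ 160.17 kt.
Difference ≈ 45.88 − 160.17 = -114.29 → -114 kt.

-114 kt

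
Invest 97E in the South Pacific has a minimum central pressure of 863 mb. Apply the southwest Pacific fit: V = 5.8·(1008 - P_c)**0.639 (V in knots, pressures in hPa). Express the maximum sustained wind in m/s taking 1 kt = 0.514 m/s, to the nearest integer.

72 m/s

ΔP = 1008 − 863 = 145 mb.
V ≈ 5.8 × 145^0.639 = 5.8 × 24.050 ≈ 139.490 kt.
139.490 × 0.514 ≈ 71.70 m/s → 72 m/s.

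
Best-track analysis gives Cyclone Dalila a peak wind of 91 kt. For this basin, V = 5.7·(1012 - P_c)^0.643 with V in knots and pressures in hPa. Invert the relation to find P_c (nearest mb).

938 mb

ΔP = (V / 5.7)^(1/0.643) = (91/5.7)^1.555.
91/5.7 = 15.965; 15.965^1.555 ≈ 74.33 mb.
P_c = 1012 − 74.33 = 937.67 ≈ 938 mb.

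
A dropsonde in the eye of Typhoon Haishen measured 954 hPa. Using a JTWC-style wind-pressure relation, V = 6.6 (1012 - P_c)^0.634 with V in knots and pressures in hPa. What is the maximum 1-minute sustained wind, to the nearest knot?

87 kt

ΔP = 1012 − 954 = 58 hPa.
58^0.634 ≈ 13.122.
V ≈ 6.6 × 13.122 ≈ 86.6 kt.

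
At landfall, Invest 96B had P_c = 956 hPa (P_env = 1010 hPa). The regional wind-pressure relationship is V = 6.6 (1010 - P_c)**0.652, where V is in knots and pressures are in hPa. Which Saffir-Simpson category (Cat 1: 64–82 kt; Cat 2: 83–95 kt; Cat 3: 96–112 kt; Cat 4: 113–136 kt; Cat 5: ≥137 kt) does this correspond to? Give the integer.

2

ΔP = 1010 − 956 = 54 hPa.
V ≈ 6.6 × 54^0.652 = 6.6 × 13.47 ≈ 89 kt.
89 kt falls in the Category 2 band.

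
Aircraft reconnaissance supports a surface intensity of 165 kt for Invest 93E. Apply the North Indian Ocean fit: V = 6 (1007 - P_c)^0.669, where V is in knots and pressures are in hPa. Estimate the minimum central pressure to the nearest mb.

865 mb

ΔP = (V / 6)^(1/0.669) = (165/6)^1.495.
165/6 = 27.500; 27.500^1.495 ≈ 141.73 mb.
P_c = 1007 − 141.73 = 865.27 ≈ 865 mb.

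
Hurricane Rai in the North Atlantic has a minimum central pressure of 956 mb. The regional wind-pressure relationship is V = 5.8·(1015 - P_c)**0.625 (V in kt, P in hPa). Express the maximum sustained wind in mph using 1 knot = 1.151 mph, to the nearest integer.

ΔP = 1015 − 956 = 59 mb.
V ≈ 5.8 × 59^0.625 = 5.8 × 12.787 ≈ 74.167 kt.
74.167 × 1.151 ≈ 85.37 mph → 85 mph.

85 mph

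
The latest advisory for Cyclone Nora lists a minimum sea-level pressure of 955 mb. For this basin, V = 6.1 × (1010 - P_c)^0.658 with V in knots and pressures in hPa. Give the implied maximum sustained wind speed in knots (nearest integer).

85 kt

ΔP = 1010 − 955 = 55 mb.
55^0.658 ≈ 13.969.
V ≈ 6.1 × 13.969 ≈ 85.2 kt.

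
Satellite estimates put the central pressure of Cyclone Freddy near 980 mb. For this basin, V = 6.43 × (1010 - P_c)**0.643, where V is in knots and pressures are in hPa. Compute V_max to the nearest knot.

57 kt

ΔP = 1010 − 980 = 30 mb.
30^0.643 ≈ 8.908.
V ≈ 6.43 × 8.908 ≈ 57.3 kt.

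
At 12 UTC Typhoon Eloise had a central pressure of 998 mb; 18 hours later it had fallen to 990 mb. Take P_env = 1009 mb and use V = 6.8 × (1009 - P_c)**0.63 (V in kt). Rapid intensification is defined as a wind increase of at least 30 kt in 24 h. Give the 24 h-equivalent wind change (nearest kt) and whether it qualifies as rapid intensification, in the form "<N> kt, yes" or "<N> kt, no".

V₁: ΔP = 11, V ≈ 6.8 × 11^0.63 ≈ 30.80 kt.
V₂: ΔP = 19, V ≈ 6.8 × 19^0.63 ≈ 43.46 kt.
ΔV over 18 h = 12.66 kt → 24 h equivalent = 12.66 × 24/18 ≈ 16.88 kt.
17 kt < 30 kt ⇒ not rapid intensification.

17 kt, no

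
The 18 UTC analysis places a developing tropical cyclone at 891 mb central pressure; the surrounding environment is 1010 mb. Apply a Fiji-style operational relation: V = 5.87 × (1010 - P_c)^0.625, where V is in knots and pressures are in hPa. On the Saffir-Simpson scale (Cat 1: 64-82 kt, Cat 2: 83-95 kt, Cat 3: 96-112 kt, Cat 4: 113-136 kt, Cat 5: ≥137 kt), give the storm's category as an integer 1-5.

4

ΔP = 1010 − 891 = 119 mb.
V ≈ 5.87 × 119^0.625 = 5.87 × 19.83 ≈ 116 kt.
116 kt falls in the Category 4 band.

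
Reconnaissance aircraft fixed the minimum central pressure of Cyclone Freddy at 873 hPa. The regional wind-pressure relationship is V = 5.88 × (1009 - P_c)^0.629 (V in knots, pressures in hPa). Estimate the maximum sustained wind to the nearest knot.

ΔP = 1009 − 873 = 136 hPa.
136^0.629 ≈ 21.978.
V ≈ 5.88 × 21.978 ≈ 129.2 kt.

129 kt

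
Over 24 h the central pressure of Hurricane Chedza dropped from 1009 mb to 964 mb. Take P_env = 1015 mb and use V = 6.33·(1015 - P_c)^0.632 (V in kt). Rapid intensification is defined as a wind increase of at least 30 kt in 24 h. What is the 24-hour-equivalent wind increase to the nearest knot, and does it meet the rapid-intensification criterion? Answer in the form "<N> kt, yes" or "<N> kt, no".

56 kt, yes

V₁: ΔP = 6, V ≈ 6.33 × 6^0.632 ≈ 19.64 kt.
V₂: ΔP = 51, V ≈ 6.33 × 51^0.632 ≈ 75.96 kt.
ΔV over 24 h = 56.32 kt → 24 h equivalent = 56.32 × 24/24 ≈ 56.32 kt.
56 kt ≥ 30 kt ⇒ rapid intensification.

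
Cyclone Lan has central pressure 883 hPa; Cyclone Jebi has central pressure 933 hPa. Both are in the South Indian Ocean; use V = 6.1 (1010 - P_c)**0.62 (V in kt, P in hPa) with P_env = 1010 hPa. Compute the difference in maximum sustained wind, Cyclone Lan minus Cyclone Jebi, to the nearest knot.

Cyclone Lan: ΔP = 127; V ≈ 6.1 × 127^0.62 ≈ 122.94 kt.
Cyclone Jebi: ΔP = 77; V ≈ 6.1 × 77^0.62 ≈ 90.15 kt.
Difference ≈ 122.94 − 90.15 = 32.79 → 33 kt.

33 kt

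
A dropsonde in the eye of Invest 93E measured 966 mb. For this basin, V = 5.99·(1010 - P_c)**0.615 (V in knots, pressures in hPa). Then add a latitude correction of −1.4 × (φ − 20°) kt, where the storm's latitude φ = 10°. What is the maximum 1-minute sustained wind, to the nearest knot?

75 kt

ΔP = 1010 − 966 = 44 mb.
44^0.615 ≈ 10.250.
V ≈ 5.99 × 10.250 ≈ 61.4 kt.
Latitude correction: −1.4 × (10 − 20) = 14 kt.
Corrected V ≈ 75.4 kt → 75 kt.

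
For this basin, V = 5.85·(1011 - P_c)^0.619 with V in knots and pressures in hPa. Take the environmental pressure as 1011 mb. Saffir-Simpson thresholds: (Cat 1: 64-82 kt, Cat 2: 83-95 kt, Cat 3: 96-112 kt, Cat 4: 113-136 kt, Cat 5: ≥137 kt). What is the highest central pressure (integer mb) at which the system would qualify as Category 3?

Category 3 begins at V = 96 kt.
Required ΔP = (96/5.85)^(1/0.619) = 16.410^1.616 ≈ 91.84 mb.
P_c ≤ 1011 − 91.84 = 919.16, so the highest integer P_c is 919 mb.

919 mb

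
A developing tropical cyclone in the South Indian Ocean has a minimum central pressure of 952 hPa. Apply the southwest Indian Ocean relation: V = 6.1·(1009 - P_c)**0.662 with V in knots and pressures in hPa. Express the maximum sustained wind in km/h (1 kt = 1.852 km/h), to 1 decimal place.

164.2 km/h

ΔP = 1009 − 952 = 57 hPa.
V ≈ 6.1 × 57^0.662 = 6.1 × 14.534 ≈ 88.658 kt.
88.658 × 1.852 ≈ 164.20 km/h → 164.2 km/h.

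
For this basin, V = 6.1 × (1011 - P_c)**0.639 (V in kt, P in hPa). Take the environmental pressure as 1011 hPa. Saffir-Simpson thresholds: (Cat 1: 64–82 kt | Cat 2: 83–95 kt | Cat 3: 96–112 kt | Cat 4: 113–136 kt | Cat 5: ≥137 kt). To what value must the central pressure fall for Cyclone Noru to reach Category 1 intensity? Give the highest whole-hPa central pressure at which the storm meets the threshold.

971 hPa

Category 1 begins at V = 64 kt.
Required ΔP = (64/6.1)^(1/0.639) = 10.492^1.565 ≈ 39.59 hPa.
P_c ≤ 1011 − 39.59 = 971.41, so the highest integer P_c is 971 hPa.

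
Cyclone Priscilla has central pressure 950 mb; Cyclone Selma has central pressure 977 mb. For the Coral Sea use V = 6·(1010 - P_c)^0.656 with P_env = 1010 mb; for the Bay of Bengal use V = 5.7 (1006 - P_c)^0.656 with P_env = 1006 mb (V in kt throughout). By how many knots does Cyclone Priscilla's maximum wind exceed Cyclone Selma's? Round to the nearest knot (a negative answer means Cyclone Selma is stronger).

36 kt

Cyclone Priscilla: ΔP = 60; V ≈ 6 × 60^0.656 ≈ 88.03 kt.
Cyclone Selma: ΔP = 29; V ≈ 5.7 × 29^0.656 ≈ 51.90 kt.
Difference ≈ 88.03 − 51.90 = 36.13 → 36 kt.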